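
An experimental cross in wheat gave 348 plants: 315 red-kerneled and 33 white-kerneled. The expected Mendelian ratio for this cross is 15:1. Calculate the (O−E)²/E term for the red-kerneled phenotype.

Under the 15:1 hypothesis (Σ ratio = 16, N = 348):
  red-kerneled: 348 × 15/16 = 326.25
  white-kerneled: 348 × 1/16 = 21.75
Contribution of red-kerneled: (315 − 326.25)² / 326.25 = 0.3879

0.388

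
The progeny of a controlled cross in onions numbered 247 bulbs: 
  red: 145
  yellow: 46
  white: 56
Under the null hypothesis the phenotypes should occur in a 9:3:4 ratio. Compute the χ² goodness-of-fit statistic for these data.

Under the 9:3:4 hypothesis (Σ ratio = 16, N = 247):
  red: 247 × 9/16 = 138.9375
  yellow: 247 × 3/16 = 46.3125
  white: 247 × 4/16 = 61.75
χ² = Σ (O − E)² / E
  red: (145 − 138.9375)² / 138.9375 = 0.2645
  yellow: (46 − 46.3125)² / 46.3125 = 0.0021
  white: (56 − 61.75)² / 61.75 = 0.5354
χ² = 0.2645 + 0.0021 + 0.5354 = 0.802

0.802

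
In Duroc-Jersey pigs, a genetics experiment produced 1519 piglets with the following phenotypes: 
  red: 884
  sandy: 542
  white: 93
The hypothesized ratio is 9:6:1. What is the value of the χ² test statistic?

2.402

Total ratio parts = 16. Expected numbers out of 1519:
  red: 1519 × 9/16 = 854.4375
  sandy: 1519 × 6/16 = 569.625
  white: 1519 × 1/16 = 94.9375
χ² = Σ (O − E)² / E
  red: (884 − 854.4375)² / 854.4375 = 1.0228
  sandy: (542 − 569.625)² / 569.625 = 1.3397
  white: (93 − 94.9375)² / 94.9375 = 0.0395
χ² = 1.0228 + 1.3397 + 0.0395 = 2.402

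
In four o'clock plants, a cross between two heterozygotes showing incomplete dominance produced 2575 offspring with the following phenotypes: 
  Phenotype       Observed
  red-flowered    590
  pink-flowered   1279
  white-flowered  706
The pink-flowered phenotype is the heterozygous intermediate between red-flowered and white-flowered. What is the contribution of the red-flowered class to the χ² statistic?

With incomplete dominance, a heterozygote × heterozygote cross gives a 1:2:1 phenotypic ratio.
The 1:2:1 ratio has 4 parts, so with N = 2575 the expected counts are:
  red-flowered: 2575 × 1/4 = 643.75
  pink-flowered: 2575 × 2/4 = 1287.5
  white-flowered: 2575 × 1/4 = 643.75
Contribution of red-flowered: (590 − 643.75)² / 643.75 = 4.4879

4.488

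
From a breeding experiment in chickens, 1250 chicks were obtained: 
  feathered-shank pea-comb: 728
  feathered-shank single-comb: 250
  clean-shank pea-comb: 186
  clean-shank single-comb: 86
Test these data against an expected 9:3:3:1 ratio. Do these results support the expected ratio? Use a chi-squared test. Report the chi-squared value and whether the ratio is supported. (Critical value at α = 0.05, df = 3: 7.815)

12.700; not consistent

Total ratio parts = 16. Expected numbers out of 1250:
  feathered-shank pea-comb: 1250 × 9/16 = 703.125
  feathered-shank single-comb: 1250 × 3/16 = 234.375
  clean-shank pea-comb: 1250 × 3/16 = 234.375
  clean-shank single-comb: 1250 × 1/16 = 78.125
χ² = Σ (O − E)² / E
  feathered-shank pea-comb: (728 − 703.125)² / 703.125 = 0.8800
  feathered-shank single-comb: (250 − 234.375)² / 234.375 = 1.0417
  clean-shank pea-comb: (186 − 234.375)² / 234.375 = 9.9846
  clean-shank single-comb: (86 − 78.125)² / 78.125 = 0.7938
χ² = 0.8800 + 1.0417 + 9.9846 + 0.7938 = 12.7001 ≈ 12.700
Degrees of freedom = 4 − 1 = 3; critical value at α = 0.05 is 7.815.
Since 12.700 > 7.815, we reject the null hypothesis — the data do not fit the 9:3:3:1 ratio.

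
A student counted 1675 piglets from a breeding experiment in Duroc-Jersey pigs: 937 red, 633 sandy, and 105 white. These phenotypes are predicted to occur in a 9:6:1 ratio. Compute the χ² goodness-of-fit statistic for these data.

The 9:6:1 ratio has 16 parts, so with N = 1675 the expected counts are:
  red: 1675 × 9/16 = 942.1875
  sandy: 1675 × 6/16 = 628.125
  white: 1675 × 1/16 = 104.6875
χ² = Σ (O − E)² / E
  red: (937 − 942.1875)² / 942.1875 = 0.0286
  sandy: (633 − 628.125)² / 628.125 = 0.0378
  white: (105 − 104.6875)² / 104.6875 = 0.0009
χ² = 0.0286 + 0.0378 + 0.0009 = 0.0673 ≈ 0.067

0.067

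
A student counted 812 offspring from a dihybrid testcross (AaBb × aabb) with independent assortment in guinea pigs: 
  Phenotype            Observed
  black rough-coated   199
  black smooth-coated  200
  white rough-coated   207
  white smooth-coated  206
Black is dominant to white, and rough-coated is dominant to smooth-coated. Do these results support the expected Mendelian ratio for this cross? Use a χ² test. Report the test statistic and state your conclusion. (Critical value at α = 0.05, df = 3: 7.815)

0.246; consistent

A dihybrid testcross with independent assortment gives a 1:1:1:1 ratio.
The 1:1:1:1 ratio has 4 parts, so with N = 812 the expected counts are:
  black rough-coated: 812 × 1/4 = 203
  black smooth-coated: 812 × 1/4 = 203
  white rough-coated: 812 × 1/4 = 203
  white smooth-coated: 812 × 1/4 = 203
χ² = Σ (O − E)² / E
  black rough-coated: (199 − 203)² / 203 = 0.0788
  black smooth-coated: (200 − 203)² / 203 = 0.0443
  white rough-coated: (207 − 203)² / 203 = 0.0788
  white smooth-coated: (206 − 203)² / 203 = 0.0443
χ² = 0.0788 + 0.0443 + 0.0788 + 0.0443 = 0.2462 ≈ 0.246
Degrees of freedom = 4 − 1 = 3; critical value at α = 0.05 is 7.815.
Since 0.246 < 7.815, we fail to reject the null hypothesis — the data are consistent with the 1:1:1:1 ratio.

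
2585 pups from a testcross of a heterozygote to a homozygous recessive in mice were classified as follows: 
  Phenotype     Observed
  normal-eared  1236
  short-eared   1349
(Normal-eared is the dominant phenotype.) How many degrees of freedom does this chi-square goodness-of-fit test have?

A testcross of a heterozygote (Aa × aa) gives a 1:1 phenotypic ratio.
A goodness-of-fit test with 2 phenotype classes has df = 2 − 1 = 1.

1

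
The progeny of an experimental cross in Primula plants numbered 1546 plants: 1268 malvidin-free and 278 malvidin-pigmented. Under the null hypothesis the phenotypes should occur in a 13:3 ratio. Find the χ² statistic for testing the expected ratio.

0.599

Total ratio parts = 16. Expected numbers out of 1546:
  malvidin-free: 1546 × 13/16 = 1256.125
  malvidin-pigmented: 1546 × 3/16 = 289.875
χ² = Σ (O − E)² / E
  malvidin-free: (1268 − 1256.125)² / 1256.125 = 0.1123
  malvidin-pigmented: (278 − 289.875)² / 289.875 = 0.4865
χ² = 0.1123 + 0.4865 = 0.5988 ≈ 0.599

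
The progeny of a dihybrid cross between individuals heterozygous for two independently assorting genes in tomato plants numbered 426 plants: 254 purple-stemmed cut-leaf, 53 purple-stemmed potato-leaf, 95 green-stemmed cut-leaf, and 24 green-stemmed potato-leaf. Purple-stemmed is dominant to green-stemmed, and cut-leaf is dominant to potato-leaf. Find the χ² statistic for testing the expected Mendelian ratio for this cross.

13.028

A dihybrid F₂ with independent assortment and complete dominance at both loci gives a 9:3:3:1 phenotypic ratio.
Under the 9:3:3:1 hypothesis (Σ ratio = 16, N = 426):
  purple-stemmed cut-leaf: 426 × 9/16 = 239.625
  purple-stemmed potato-leaf: 426 × 3/16 = 79.875
  green-stemmed cut-leaf: 426 × 3/16 = 79.875
  green-stemmed potato-leaf: 426 × 1/16 = 26.625
χ² = Σ (O − E)² / E
  purple-stemmed cut-leaf: (254 − 239.625)² / 239.625 = 0.8624
  purple-stemmed potato-leaf: (53 − 79.875)² / 79.875 = 9.0424
  green-stemmed cut-leaf: (95 − 79.875)² / 79.875 = 2.8640
  green-stemmed potato-leaf: (24 − 26.625)² / 26.625 = 0.2588
χ² = 0.8624 + 9.0424 + 2.8640 + 0.2588 = 13.0276 ≈ 13.028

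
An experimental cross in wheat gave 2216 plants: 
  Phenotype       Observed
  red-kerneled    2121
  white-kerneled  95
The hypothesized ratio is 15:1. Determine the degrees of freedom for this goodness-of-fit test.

A goodness-of-fit test with 2 phenotype classes has df = 2 − 1 = 1.

1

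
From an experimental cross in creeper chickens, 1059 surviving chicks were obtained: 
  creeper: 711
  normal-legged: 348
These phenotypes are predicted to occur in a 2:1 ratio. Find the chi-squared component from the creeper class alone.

Expected counts for N = 1059 under a 2:1 ratio (total parts = 3):
  creeper: 1059 × 2/3 = 706
  normal-legged: 1059 × 1/3 = 353
Contribution of creeper: (711 − 706)² / 706 = 0.0354

0.035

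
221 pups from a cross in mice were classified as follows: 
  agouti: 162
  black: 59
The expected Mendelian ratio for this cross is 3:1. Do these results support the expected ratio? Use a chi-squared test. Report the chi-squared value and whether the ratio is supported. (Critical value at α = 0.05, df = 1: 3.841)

Total ratio parts = 4. Expected numbers out of 221:
  agouti: 221 × 3/4 = 165.75
  black: 221 × 1/4 = 55.25
χ² = Σ (O − E)² / E
  agouti: (162 − 165.75)² / 165.75 = 0.0848
  black: (59 − 55.25)² / 55.25 = 0.2545
χ² = 0.0848 + 0.2545 = 0.3393 ≈ 0.339
Degrees of freedom = 2 − 1 = 1; critical value at α = 0.05 is 3.841.
Since 0.339 < 3.841, we fail to reject the null hypothesis — the data are consistent with the 3:1 ratio.

0.339; consistent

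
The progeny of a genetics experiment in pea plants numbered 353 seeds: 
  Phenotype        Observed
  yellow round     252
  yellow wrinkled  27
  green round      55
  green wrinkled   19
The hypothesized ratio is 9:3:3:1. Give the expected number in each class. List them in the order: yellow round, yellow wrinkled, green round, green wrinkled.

198.5625, 66.1875, 66.1875, 22.0625

Total ratio parts = 16. Expected numbers out of 353:
  yellow round: 353 × 9/16 = 198.5625
  yellow wrinkled: 353 × 3/16 = 66.1875
  green round: 353 × 3/16 = 66.1875
  green wrinkled: 353 × 1/16 = 22.0625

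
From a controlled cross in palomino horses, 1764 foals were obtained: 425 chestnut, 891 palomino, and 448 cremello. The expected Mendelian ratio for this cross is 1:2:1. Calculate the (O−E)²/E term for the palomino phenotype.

Under the 1:2:1 hypothesis (Σ ratio = 4, N = 1764):
  chestnut: 1764 × 1/4 = 441
  palomino: 1764 × 2/4 = 882
  cremello: 1764 × 1/4 = 441
Contribution of palomino: (891 − 882)² / 882 = 0.0918

0.092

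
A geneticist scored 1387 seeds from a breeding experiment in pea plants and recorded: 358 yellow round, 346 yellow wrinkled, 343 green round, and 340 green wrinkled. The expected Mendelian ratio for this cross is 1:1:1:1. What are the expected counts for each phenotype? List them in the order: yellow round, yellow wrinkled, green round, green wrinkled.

Expected counts for N = 1387 under a 1:1:1:1 ratio (total parts = 4):
  yellow round: 1387 × 1/4 = 346.75
  yellow wrinkled: 1387 × 1/4 = 346.75
  green round: 1387 × 1/4 = 346.75
  green wrinkled: 1387 × 1/4 = 346.75

346.75, 346.75, 346.75, 346.75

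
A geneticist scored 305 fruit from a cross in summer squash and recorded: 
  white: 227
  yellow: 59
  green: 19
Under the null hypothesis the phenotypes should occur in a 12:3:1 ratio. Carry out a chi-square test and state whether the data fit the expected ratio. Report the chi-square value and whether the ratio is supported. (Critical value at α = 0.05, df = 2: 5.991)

0.071; consistent

Under the 12:3:1 hypothesis (Σ ratio = 16, N = 305):
  white: 305 × 12/16 = 228.75
  yellow: 305 × 3/16 = 57.1875
  green: 305 × 1/16 = 19.0625
χ² = Σ (O − E)² / E
  white: (227 − 228.75)² / 228.75 = 0.0134
  yellow: (59 − 57.1875)² / 57.1875 = 0.0574
  green: (19 − 19.0625)² / 19.0625 = 0.0002
χ² = 0.0134 + 0.0574 + 0.0002 = 0.071
Degrees of freedom = 3 − 1 = 2; critical value at α = 0.05 is 5.991.
Since 0.071 < 5.991, we fail to reject the null hypothesis — the data are consistent with the 12:3:1 ratio.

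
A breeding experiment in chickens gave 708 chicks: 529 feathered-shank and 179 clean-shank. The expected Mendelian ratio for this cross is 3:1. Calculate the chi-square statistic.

0.030

The 3:1 ratio has 4 parts, so with N = 708 the expected counts are:
  feathered-shank: 708 × 3/4 = 531
  clean-shank: 708 × 1/4 = 177
χ² = Σ (O − E)² / E
  feathered-shank: (529 − 531)² / 531 = 0.0075
  clean-shank: (179 − 177)² / 177 = 0.0226
χ² = 0.0075 + 0.0226 = 0.0301 ≈ 0.030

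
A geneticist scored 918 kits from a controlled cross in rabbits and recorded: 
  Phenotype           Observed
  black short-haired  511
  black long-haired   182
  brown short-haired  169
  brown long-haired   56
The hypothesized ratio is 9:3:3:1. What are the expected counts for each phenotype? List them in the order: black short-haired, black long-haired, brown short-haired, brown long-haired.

516.375, 172.125, 172.125, 57.375

Under the 9:3:3:1 hypothesis (Σ ratio = 16, N = 918):
  black short-haired: 918 × 9/16 = 516.375
  black long-haired: 918 × 3/16 = 172.125
  brown short-haired: 918 × 3/16 = 172.125
  brown long-haired: 918 × 1/16 = 57.375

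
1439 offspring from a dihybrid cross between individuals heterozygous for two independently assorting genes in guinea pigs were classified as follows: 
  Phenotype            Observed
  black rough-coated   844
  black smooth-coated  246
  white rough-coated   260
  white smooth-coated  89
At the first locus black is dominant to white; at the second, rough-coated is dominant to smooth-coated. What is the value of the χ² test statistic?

A dihybrid F₂ with independent assortment and complete dominance at both loci gives a 9:3:3:1 phenotypic ratio.
Under the 9:3:3:1 hypothesis (Σ ratio = 16, N = 1439):
  black rough-coated: 1439 × 9/16 = 809.4375
  black smooth-coated: 1439 × 3/16 = 269.8125
  white rough-coated: 1439 × 3/16 = 269.8125
  white smooth-coated: 1439 × 1/16 = 89.9375
χ² = Σ (O − E)² / E
  black rough-coated: (844 − 809.4375)² / 809.4375 = 1.4758
  black smooth-coated: (246 − 269.8125)² / 269.8125 = 2.1016
  white rough-coated: (260 − 269.8125)² / 269.8125 = 0.3569
  white smooth-coated: (89 − 89.9375)² / 89.9375 = 0.0098
χ² = 1.4758 + 2.1016 + 0.3569 + 0.0098 = 3.9441 ≈ 3.944

3.944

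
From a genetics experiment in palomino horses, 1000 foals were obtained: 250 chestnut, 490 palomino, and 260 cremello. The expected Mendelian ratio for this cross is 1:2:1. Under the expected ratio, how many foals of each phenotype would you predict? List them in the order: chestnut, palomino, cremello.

250, 500, 250

Total ratio parts = 4. Expected numbers out of 1000:
  chestnut: 1000 × 1/4 = 250
  palomino: 1000 × 2/4 = 500
  cremello: 1000 × 1/4 = 250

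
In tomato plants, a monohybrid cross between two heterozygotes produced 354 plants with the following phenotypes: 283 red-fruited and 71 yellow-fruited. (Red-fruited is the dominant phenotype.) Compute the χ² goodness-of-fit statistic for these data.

4.614

For a monohybrid cross between heterozygotes with complete dominance, the expected phenotypic ratio is 3:1.
The 3:1 ratio has 4 parts, so with N = 354 the expected counts are:
  red-fruited: 354 × 3/4 = 265.5
  yellow-fruited: 354 × 1/4 = 88.5
χ² = Σ (O − E)² / E
  red-fruited: (283 − 265.5)² / 265.5 = 1.1535
  yellow-fruited: (71 − 88.5)² / 88.5 = 3.4605
χ² = 1.1535 + 3.4605 = 4.614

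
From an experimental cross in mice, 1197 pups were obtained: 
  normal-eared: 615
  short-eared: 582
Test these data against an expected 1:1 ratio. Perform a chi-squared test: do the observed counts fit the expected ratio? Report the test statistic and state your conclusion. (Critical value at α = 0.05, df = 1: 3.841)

0.910; consistent

Total ratio parts = 2. Expected numbers out of 1197:
  normal-eared: 1197 × 1/2 = 598.5
  short-eared: 1197 × 1/2 = 598.5
χ² = Σ (O − E)² / E
  normal-eared: (615 − 598.5)² / 598.5 = 0.4549
  short-eared: (582 − 598.5)² / 598.5 = 0.4549
χ² = 0.4549 + 0.4549 = 0.9098 ≈ 0.910
Degrees of freedom = 2 − 1 = 1; critical value at α = 0.05 is 3.841.
Since 0.910 < 3.841, we fail to reject the null hypothesis — the data are consistent with the 1:1 ratio.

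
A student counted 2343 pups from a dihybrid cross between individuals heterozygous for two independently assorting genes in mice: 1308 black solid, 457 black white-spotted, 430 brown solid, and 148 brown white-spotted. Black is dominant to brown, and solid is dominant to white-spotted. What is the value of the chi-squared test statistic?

A dihybrid F₂ with independent assortment and complete dominance at both loci gives a 9:3:3:1 phenotypic ratio.
Total ratio parts = 16. Expected numbers out of 2343:
  black solid: 2343 × 9/16 = 1317.9375
  black white-spotted: 2343 × 3/16 = 439.3125
  brown solid: 2343 × 3/16 = 439.3125
  brown white-spotted: 2343 × 1/16 = 146.4375
χ² = Σ (O − E)² / E
  black solid: (1308 − 1317.9375)² / 1317.9375 = 0.0749
  black white-spotted: (457 − 439.3125)² / 439.3125 = 0.7121
  brown solid: (430 − 439.3125)² / 439.3125 = 0.1974
  brown white-spotted: (148 − 146.4375)² / 146.4375 = 0.0167
χ² = 0.0749 + 0.7121 + 0.1974 + 0.0167 = 1.0011 ≈ 1.001

1.001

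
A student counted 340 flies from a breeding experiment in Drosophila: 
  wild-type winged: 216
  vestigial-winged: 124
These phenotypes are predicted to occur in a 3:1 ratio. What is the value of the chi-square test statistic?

23.859

The 3:1 ratio has 4 parts, so with N = 340 the expected counts are:
  wild-type winged: 340 × 3/4 = 255
  vestigial-winged: 340 × 1/4 = 85
χ² = Σ (O − E)² / E
  wild-type winged: (216 − 255)² / 255 = 5.9647
  vestigial-winged: (124 − 85)² / 85 = 17.8941
χ² = 5.9647 + 17.8941 = 23.8588 ≈ 23.859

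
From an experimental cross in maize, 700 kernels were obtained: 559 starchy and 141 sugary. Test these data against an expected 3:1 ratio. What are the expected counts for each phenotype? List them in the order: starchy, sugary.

Under the 3:1 hypothesis (Σ ratio = 4, N = 700):
  starchy: 700 × 3/4 = 525
  sugary: 700 × 1/4 = 175

525, 175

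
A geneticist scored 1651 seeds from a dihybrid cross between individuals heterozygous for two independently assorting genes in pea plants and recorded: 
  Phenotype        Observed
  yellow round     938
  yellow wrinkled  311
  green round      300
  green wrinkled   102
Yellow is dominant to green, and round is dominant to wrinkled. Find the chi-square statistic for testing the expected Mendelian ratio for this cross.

A dihybrid F₂ with independent assortment and complete dominance at both loci gives a 9:3:3:1 phenotypic ratio.
Expected counts for N = 1651 under a 9:3:3:1 ratio (total parts = 16):
  yellow round: 1651 × 9/16 = 928.6875
  yellow wrinkled: 1651 × 3/16 = 309.5625
  green round: 1651 × 3/16 = 309.5625
  green wrinkled: 1651 × 1/16 = 103.1875
χ² = Σ (O − E)² / E
  yellow round: (938 − 928.6875)² / 928.6875 = 0.0934
  yellow wrinkled: (311 − 309.5625)² / 309.5625 = 0.0067
  green round: (300 − 309.5625)² / 309.5625 = 0.2954
  green wrinkled: (102 − 103.1875)² / 103.1875 = 0.0137
χ² = 0.0934 + 0.0067 + 0.2954 + 0.0137 = 0.4092 ≈ 0.409

0.409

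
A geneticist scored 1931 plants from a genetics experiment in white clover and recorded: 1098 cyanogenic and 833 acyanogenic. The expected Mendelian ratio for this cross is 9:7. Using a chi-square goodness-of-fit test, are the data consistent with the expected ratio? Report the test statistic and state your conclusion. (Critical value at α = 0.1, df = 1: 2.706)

0.294; consistent

Total ratio parts = 16. Expected numbers out of 1931:
  cyanogenic: 1931 × 9/16 = 1086.1875
  acyanogenic: 1931 × 7/16 = 844.8125
χ² = Σ (O − E)² / E
  cyanogenic: (1098 − 1086.1875)² / 1086.1875 = 0.1285
  acyanogenic: (833 − 844.8125)² / 844.8125 = 0.1652
χ² = 0.1285 + 0.1652 = 0.2937 ≈ 0.294
Degrees of freedom = 2 − 1 = 1; critical value at α = 0.1 is 2.706.
Since 0.294 < 2.706, we fail to reject the null hypothesis — the data are consistent with the 9:7 ratio.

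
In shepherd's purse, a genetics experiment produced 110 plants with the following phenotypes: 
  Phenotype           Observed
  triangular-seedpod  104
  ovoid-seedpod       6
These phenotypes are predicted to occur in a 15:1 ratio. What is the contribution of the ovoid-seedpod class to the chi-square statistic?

The 15:1 ratio has 16 parts, so with N = 110 the expected counts are:
  triangular-seedpod: 110 × 15/16 = 103.125
  ovoid-seedpod: 110 × 1/16 = 6.875
Contribution of ovoid-seedpod: (6 − 6.875)² / 6.875 = 0.1114

0.111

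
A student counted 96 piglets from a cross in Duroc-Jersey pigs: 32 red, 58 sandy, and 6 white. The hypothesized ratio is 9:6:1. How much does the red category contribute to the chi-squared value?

Expected counts for N = 96 under a 9:6:1 ratio (total parts = 16):
  red: 96 × 9/16 = 54
  sandy: 96 × 6/16 = 36
  white: 96 × 1/16 = 6
Contribution of red: (32 − 54)² / 54 = 8.9630

8.963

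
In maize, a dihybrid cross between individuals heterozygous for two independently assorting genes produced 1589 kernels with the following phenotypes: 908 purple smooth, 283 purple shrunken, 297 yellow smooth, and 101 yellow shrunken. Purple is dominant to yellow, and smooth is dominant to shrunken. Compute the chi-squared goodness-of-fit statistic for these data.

A dihybrid F₂ with independent assortment and complete dominance at both loci gives a 9:3:3:1 phenotypic ratio.
The 9:3:3:1 ratio has 16 parts, so with N = 1589 the expected counts are:
  purple smooth: 1589 × 9/16 = 893.8125
  purple shrunken: 1589 × 3/16 = 297.9375
  yellow smooth: 1589 × 3/16 = 297.9375
  yellow shrunken: 1589 × 1/16 = 99.3125
χ² = Σ (O − E)² / E
  purple smooth: (908 − 893.8125)² / 893.8125 = 0.2252
  purple shrunken: (283 − 297.9375)² / 297.9375 = 0.7489
  yellow smooth: (297 − 297.9375)² / 297.9375 = 0.0029
  yellow shrunken: (101 − 99.3125)² / 99.3125 = 0.0287
χ² = 0.2252 + 0.7489 + 0.0029 + 0.0287 = 1.0057 ≈ 1.006

1.006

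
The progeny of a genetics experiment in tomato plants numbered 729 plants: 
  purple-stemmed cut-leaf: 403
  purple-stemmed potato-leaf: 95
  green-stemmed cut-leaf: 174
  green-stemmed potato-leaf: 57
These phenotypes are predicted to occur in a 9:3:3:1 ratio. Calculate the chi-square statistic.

25.892

Expected counts for N = 729 under a 9:3:3:1 ratio (total parts = 16):
  purple-stemmed cut-leaf: 729 × 9/16 = 410.0625
  purple-stemmed potato-leaf: 729 × 3/16 = 136.6875
  green-stemmed cut-leaf: 729 × 3/16 = 136.6875
  green-stemmed potato-leaf: 729 × 1/16 = 45.5625
χ² = Σ (O − E)² / E
  purple-stemmed cut-leaf: (403 − 410.0625)² / 410.0625 = 0.1216
  purple-stemmed potato-leaf: (95 − 136.6875)² / 136.6875 = 12.7140
  green-stemmed cut-leaf: (174 − 136.6875)² / 136.6875 = 10.1854
  green-stemmed potato-leaf: (57 − 45.5625)² / 45.5625 = 2.8711
χ² = 0.1216 + 12.7140 + 10.1854 + 2.8711 = 25.8921 ≈ 25.892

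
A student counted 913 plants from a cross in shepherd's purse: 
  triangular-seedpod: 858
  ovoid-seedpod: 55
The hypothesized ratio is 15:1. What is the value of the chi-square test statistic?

Total ratio parts = 16. Expected numbers out of 913:
  triangular-seedpod: 913 × 15/16 = 855.9375
  ovoid-seedpod: 913 × 1/16 = 57.0625
χ² = Σ (O − E)² / E
  triangular-seedpod: (858 − 855.9375)² / 855.9375 = 0.0050
  ovoid-seedpod: (55 − 57.0625)² / 57.0625 = 0.0745
χ² = 0.0050 + 0.0745 = 0.0795 ≈ 0.080

0.080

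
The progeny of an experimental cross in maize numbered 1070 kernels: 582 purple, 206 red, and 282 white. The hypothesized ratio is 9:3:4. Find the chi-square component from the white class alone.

0.786

Total ratio parts = 16. Expected numbers out of 1070:
  purple: 1070 × 9/16 = 601.875
  red: 1070 × 3/16 = 200.625
  white: 1070 × 4/16 = 267.5
Contribution of white: (282 − 267.5)² / 267.5 = 0.7860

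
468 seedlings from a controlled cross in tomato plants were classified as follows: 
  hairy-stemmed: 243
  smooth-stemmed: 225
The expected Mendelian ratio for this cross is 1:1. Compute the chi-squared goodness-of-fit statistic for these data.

Total ratio parts = 2. Expected numbers out of 468:
  hairy-stemmed: 468 × 1/2 = 234
  smooth-stemmed: 468 × 1/2 = 234
χ² = Σ (O − E)² / E
  hairy-stemmed: (243 − 234)² / 234 = 0.3462
  smooth-stemmed: (225 − 234)² / 234 = 0.3462
χ² = 0.3462 + 0.3462 = 0.6924 ≈ 0.692

0.692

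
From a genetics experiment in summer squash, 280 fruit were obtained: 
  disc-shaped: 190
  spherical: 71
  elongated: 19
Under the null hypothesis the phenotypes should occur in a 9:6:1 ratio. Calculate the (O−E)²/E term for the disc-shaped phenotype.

6.706

Under the 9:6:1 hypothesis (Σ ratio = 16, N = 280):
  disc-shaped: 280 × 9/16 = 157.5
  spherical: 280 × 6/16 = 105
  elongated: 280 × 1/16 = 17.5
Contribution of disc-shaped: (190 − 157.5)² / 157.5 = 6.7063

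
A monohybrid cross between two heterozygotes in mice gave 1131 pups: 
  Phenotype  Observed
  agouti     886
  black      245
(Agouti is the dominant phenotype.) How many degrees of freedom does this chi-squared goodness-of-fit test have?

For a monohybrid cross between heterozygotes with complete dominance, the expected phenotypic ratio is 3:1.
A goodness-of-fit test with 2 phenotype classes has df = 2 − 1 = 1.

1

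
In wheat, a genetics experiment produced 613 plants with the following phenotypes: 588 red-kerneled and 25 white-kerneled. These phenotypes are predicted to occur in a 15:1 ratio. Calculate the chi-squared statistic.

4.934

The 15:1 ratio has 16 parts, so with N = 613 the expected counts are:
  red-kerneled: 613 × 15/16 = 574.6875
  white-kerneled: 613 × 1/16 = 38.3125
χ² = Σ (O − E)² / E
  red-kerneled: (588 − 574.6875)² / 574.6875 = 0.3084
  white-kerneled: (25 − 38.3125)² / 38.3125 = 4.6257
χ² = 0.3084 + 4.6257 = 4.9341 ≈ 4.934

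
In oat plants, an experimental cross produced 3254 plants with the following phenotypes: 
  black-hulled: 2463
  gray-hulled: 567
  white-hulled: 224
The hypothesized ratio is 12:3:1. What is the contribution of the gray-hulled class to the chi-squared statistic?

3.048

Total ratio parts = 16. Expected numbers out of 3254:
  black-hulled: 3254 × 12/16 = 2440.5
  gray-hulled: 3254 × 3/16 = 610.125
  white-hulled: 3254 × 1/16 = 203.375
Contribution of gray-hulled: (567 − 610.125)² / 610.125 = 3.0482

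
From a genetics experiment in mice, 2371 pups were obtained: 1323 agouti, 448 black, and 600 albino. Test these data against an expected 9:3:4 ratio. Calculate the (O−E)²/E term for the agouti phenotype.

0.086

Expected counts for N = 2371 under a 9:3:4 ratio (total parts = 16):
  agouti: 2371 × 9/16 = 1333.6875
  black: 2371 × 3/16 = 444.5625
  albino: 2371 × 4/16 = 592.75
Contribution of agouti: (1323 − 1333.6875)² / 1333.6875 = 0.0856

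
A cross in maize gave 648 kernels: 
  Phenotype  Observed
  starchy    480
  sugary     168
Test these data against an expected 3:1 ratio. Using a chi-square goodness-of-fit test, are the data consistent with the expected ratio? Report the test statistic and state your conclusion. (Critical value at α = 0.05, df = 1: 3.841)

The 3:1 ratio has 4 parts, so with N = 648 the expected counts are:
  starchy: 648 × 3/4 = 486
  sugary: 648 × 1/4 = 162
χ² = Σ (O − E)² / E
  starchy: (480 − 486)² / 486 = 0.0741
  sugary: (168 − 162)² / 162 = 0.2222
χ² = 0.0741 + 0.2222 = 0.2963 ≈ 0.296
Degrees of freedom = 2 − 1 = 1; critical value at α = 0.05 is 3.841.
Since 0.296 < 3.841, we fail to reject the null hypothesis — the data are consistent with the 3:1 ratio.

0.296; consistent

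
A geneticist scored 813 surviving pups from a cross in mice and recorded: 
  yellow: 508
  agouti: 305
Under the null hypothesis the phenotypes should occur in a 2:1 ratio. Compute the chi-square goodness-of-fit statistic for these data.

Total ratio parts = 3. Expected numbers out of 813:
  yellow: 813 × 2/3 = 542
  agouti: 813 × 1/3 = 271
χ² = Σ (O − E)² / E
  yellow: (508 − 542)² / 542 = 2.1328
  agouti: (305 − 271)² / 271 = 4.2657
χ² = 2.1328 + 4.2657 = 6.3985 ≈ 6.399

6.399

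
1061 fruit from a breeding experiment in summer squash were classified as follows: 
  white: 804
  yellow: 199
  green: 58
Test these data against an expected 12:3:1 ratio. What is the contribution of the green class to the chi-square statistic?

1.042

Expected counts for N = 1061 under a 12:3:1 ratio (total parts = 16):
  white: 1061 × 12/16 = 795.75
  yellow: 1061 × 3/16 = 198.9375
  green: 1061 × 1/16 = 66.3125
Contribution of green: (58 − 66.3125)² / 66.3125 = 1.0420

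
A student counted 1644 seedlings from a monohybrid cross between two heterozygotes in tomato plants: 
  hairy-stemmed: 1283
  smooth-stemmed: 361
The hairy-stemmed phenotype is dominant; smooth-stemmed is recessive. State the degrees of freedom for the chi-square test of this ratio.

For a monohybrid cross between heterozygotes with complete dominance, the expected phenotypic ratio is 3:1.
A goodness-of-fit test with 2 phenotype classes has df = 2 − 1 = 1.

1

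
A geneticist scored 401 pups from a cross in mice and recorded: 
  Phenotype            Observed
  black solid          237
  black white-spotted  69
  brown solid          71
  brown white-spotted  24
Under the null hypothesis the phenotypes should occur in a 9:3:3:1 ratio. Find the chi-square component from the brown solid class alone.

Total ratio parts = 16. Expected numbers out of 401:
  black solid: 401 × 9/16 = 225.5625
  black white-spotted: 401 × 3/16 = 75.1875
  brown solid: 401 × 3/16 = 75.1875
  brown white-spotted: 401 × 1/16 = 25.0625
Contribution of brown solid: (71 − 75.1875)² / 75.1875 = 0.2332

0.233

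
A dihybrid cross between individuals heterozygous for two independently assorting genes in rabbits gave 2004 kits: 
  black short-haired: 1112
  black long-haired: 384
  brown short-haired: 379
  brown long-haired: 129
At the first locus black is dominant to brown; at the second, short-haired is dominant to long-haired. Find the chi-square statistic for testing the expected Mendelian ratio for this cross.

A dihybrid F₂ with independent assortment and complete dominance at both loci gives a 9:3:3:1 phenotypic ratio.
The 9:3:3:1 ratio has 16 parts, so with N = 2004 the expected counts are:
  black short-haired: 2004 × 9/16 = 1127.25
  black long-haired: 2004 × 3/16 = 375.75
  brown short-haired: 2004 × 3/16 = 375.75
  brown long-haired: 2004 × 1/16 = 125.25
χ² = Σ (O − E)² / E
  black short-haired: (1112 − 1127.25)² / 1127.25 = 0.2063
  black long-haired: (384 − 375.75)² / 375.75 = 0.1811
  brown short-haired: (379 − 375.75)² / 375.75 = 0.0281
  brown long-haired: (129 − 125.25)² / 125.25 = 0.1123
χ² = 0.2063 + 0.1811 + 0.0281 + 0.1123 = 0.5278 ≈ 0.528

0.528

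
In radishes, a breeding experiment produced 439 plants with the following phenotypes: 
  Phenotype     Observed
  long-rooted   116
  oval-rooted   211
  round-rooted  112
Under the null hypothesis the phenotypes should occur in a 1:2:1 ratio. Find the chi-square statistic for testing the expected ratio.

0.731

The 1:2:1 ratio has 4 parts, so with N = 439 the expected counts are:
  long-rooted: 439 × 1/4 = 109.75
  oval-rooted: 439 × 2/4 = 219.5
  round-rooted: 439 × 1/4 = 109.75
χ² = Σ (O − E)² / E
  long-rooted: (116 − 109.75)² / 109.75 = 0.3559
  oval-rooted: (211 − 219.5)² / 219.5 = 0.3292
  round-rooted: (112 − 109.75)² / 109.75 = 0.0461
χ² = 0.3559 + 0.3292 + 0.0461 = 0.7312 ≈ 0.731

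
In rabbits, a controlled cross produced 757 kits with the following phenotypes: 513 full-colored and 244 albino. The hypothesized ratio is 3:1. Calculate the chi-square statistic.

Under the 3:1 hypothesis (Σ ratio = 4, N = 757):
  full-colored: 757 × 3/4 = 567.75
  albino: 757 × 1/4 = 189.25
χ² = Σ (O − E)² / E
  full-colored: (513 − 567.75)² / 567.75 = 5.2797
  albino: (244 − 189.25)² / 189.25 = 15.8392
χ² = 5.2797 + 15.8392 = 21.1189 ≈ 21.119

21.119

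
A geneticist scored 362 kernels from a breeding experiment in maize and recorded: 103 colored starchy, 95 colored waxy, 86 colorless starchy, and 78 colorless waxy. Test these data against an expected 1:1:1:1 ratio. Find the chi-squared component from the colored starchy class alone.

Total ratio parts = 4. Expected numbers out of 362:
  colored starchy: 362 × 1/4 = 90.5
  colored waxy: 362 × 1/4 = 90.5
  colorless starchy: 362 × 1/4 = 90.5
  colorless waxy: 362 × 1/4 = 90.5
Contribution of colored starchy: (103 − 90.5)² / 90.5 = 1.7265

1.727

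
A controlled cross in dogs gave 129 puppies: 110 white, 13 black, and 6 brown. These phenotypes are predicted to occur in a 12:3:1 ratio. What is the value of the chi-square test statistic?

7.517

The 12:3:1 ratio has 16 parts, so with N = 129 the expected counts are:
  white: 129 × 12/16 = 96.75
  black: 129 × 3/16 = 24.1875
  brown: 129 × 1/16 = 8.0625
χ² = Σ (O − E)² / E
  white: (110 − 96.75)² / 96.75 = 1.8146
  black: (13 − 24.1875)² / 24.1875 = 5.1746
  brown: (6 − 8.0625)² / 8.0625 = 0.5276
χ² = 1.8146 + 5.1746 + 0.5276 = 7.5168 ≈ 7.517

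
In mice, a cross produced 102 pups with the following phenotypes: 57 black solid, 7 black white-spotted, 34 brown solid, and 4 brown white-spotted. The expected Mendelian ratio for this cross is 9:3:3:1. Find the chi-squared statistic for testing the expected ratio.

The 9:3:3:1 ratio has 16 parts, so with N = 102 the expected counts are:
  black solid: 102 × 9/16 = 57.375
  black white-spotted: 102 × 3/16 = 19.125
  brown solid: 102 × 3/16 = 19.125
  brown white-spotted: 102 × 1/16 = 6.375
χ² = Σ (O − E)² / E
  black solid: (57 − 57.375)² / 57.375 = 0.0025
  black white-spotted: (7 − 19.125)² / 19.125 = 7.6871
  brown solid: (34 − 19.125)² / 19.125 = 11.5694
  brown white-spotted: (4 − 6.375)² / 6.375 = 0.8848
χ² = 0.0025 + 7.6871 + 11.5694 + 0.8848 = 20.1438 ≈ 20.144

20.144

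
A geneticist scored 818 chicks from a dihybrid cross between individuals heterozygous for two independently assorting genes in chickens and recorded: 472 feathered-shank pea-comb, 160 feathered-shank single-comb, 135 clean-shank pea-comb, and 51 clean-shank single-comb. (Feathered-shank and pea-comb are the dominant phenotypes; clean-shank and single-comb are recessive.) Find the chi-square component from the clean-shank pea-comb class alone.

2.201

A dihybrid F₂ with independent assortment and complete dominance at both loci gives a 9:3:3:1 phenotypic ratio.
Total ratio parts = 16. Expected numbers out of 818:
  feathered-shank pea-comb: 818 × 9/16 = 460.125
  feathered-shank single-comb: 818 × 3/16 = 153.375
  clean-shank pea-comb: 818 × 3/16 = 153.375
  clean-shank single-comb: 818 × 1/16 = 51.125
Contribution of clean-shank pea-comb: (135 − 153.375)² / 153.375 = 2.2014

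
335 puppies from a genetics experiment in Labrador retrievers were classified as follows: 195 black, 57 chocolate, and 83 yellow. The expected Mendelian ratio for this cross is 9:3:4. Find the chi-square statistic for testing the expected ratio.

0.773

Expected counts for N = 335 under a 9:3:4 ratio (total parts = 16):
  black: 335 × 9/16 = 188.4375
  chocolate: 335 × 3/16 = 62.8125
  yellow: 335 × 4/16 = 83.75
χ² = Σ (O − E)² / E
  black: (195 − 188.4375)² / 188.4375 = 0.2285
  chocolate: (57 − 62.8125)² / 62.8125 = 0.5379
  yellow: (83 − 83.75)² / 83.75 = 0.0067
χ² = 0.2285 + 0.5379 + 0.0067 = 0.7731 ≈ 0.773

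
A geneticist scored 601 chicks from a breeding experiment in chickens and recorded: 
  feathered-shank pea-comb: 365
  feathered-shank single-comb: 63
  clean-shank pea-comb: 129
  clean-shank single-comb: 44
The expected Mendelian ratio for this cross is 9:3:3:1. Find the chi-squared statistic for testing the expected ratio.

27.520

The 9:3:3:1 ratio has 16 parts, so with N = 601 the expected counts are:
  feathered-shank pea-comb: 601 × 9/16 = 338.0625
  feathered-shank single-comb: 601 × 3/16 = 112.6875
  clean-shank pea-comb: 601 × 3/16 = 112.6875
  clean-shank single-comb: 601 × 1/16 = 37.5625
χ² = Σ (O − E)² / E
  feathered-shank pea-comb: (365 − 338.0625)² / 338.0625 = 2.1464
  feathered-shank single-comb: (63 − 112.6875)² / 112.6875 = 21.9088
  clean-shank pea-comb: (129 − 112.6875)² / 112.6875 = 2.3614
  clean-shank single-comb: (44 − 37.5625)² / 37.5625 = 1.1033
χ² = 2.1464 + 21.9088 + 2.3614 + 1.1033 = 27.5199 ≈ 27.520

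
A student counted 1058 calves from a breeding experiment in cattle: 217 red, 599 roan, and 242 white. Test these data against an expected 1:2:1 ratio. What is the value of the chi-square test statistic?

Under the 1:2:1 hypothesis (Σ ratio = 4, N = 1058):
  red: 1058 × 1/4 = 264.5
  roan: 1058 × 2/4 = 529
  white: 1058 × 1/4 = 264.5
χ² = Σ (O − E)² / E
  red: (217 − 264.5)² / 264.5 = 8.5302
  roan: (599 − 529)² / 529 = 9.2628
  white: (242 − 264.5)² / 264.5 = 1.9140
χ² = 8.5302 + 9.2628 + 1.9140 = 19.707

19.707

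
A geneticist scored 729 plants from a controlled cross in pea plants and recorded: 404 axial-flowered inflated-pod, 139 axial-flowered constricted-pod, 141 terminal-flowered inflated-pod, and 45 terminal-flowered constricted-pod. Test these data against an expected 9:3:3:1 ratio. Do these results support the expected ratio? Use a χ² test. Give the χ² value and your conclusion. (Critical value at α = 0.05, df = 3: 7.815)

Under the 9:3:3:1 hypothesis (Σ ratio = 16, N = 729):
  axial-flowered inflated-pod: 729 × 9/16 = 410.0625
  axial-flowered constricted-pod: 729 × 3/16 = 136.6875
  terminal-flowered inflated-pod: 729 × 3/16 = 136.6875
  terminal-flowered constricted-pod: 729 × 1/16 = 45.5625
χ² = Σ (O − E)² / E
  axial-flowered inflated-pod: (404 − 410.0625)² / 410.0625 = 0.0896
  axial-flowered constricted-pod: (139 − 136.6875)² / 136.6875 = 0.0391
  terminal-flowered inflated-pod: (141 − 136.6875)² / 136.6875 = 0.1361
  terminal-flowered constricted-pod: (45 − 45.5625)² / 45.5625 = 0.0069
χ² = 0.0896 + 0.0391 + 0.1361 + 0.0069 = 0.2717 ≈ 0.272
Degrees of freedom = 4 − 1 = 3; critical value at α = 0.05 is 7.815.
Since 0.272 < 7.815, we fail to reject the null hypothesis — the data are consistent with the 9:3:3:1 ratio.

0.272; consistent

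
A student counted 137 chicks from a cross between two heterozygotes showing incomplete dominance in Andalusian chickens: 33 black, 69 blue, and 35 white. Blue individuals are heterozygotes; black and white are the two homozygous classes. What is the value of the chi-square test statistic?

0.066

With incomplete dominance, a heterozygote × heterozygote cross gives a 1:2:1 phenotypic ratio.
Total ratio parts = 4. Expected numbers out of 137:
  black: 137 × 1/4 = 34.25
  blue: 137 × 2/4 = 68.5
  white: 137 × 1/4 = 34.25
χ² = Σ (O − E)² / E
  black: (33 − 34.25)² / 34.25 = 0.0456
  blue: (69 − 68.5)² / 68.5 = 0.0036
  white: (35 − 34.25)² / 34.25 = 0.0164
χ² = 0.0456 + 0.0036 + 0.0164 = 0.0656 ≈ 0.066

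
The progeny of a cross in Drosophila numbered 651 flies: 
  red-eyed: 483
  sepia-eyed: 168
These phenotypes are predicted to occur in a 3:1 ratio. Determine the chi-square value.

The 3:1 ratio has 4 parts, so with N = 651 the expected counts are:
  red-eyed: 651 × 3/4 = 488.25
  sepia-eyed: 651 × 1/4 = 162.75
χ² = Σ (O − E)² / E
  red-eyed: (483 − 488.25)² / 488.25 = 0.0565
  sepia-eyed: (168 − 162.75)² / 162.75 = 0.1694
χ² = 0.0565 + 0.1694 = 0.2259 ≈ 0.226

0.226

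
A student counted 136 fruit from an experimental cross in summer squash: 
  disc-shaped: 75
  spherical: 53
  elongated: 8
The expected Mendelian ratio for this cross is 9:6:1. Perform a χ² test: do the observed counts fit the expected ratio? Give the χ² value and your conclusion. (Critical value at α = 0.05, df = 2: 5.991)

Under the 9:6:1 hypothesis (Σ ratio = 16, N = 136):
  disc-shaped: 136 × 9/16 = 76.5
  spherical: 136 × 6/16 = 51
  elongated: 136 × 1/16 = 8.5
χ² = Σ (O − E)² / E
  disc-shaped: (75 − 76.5)² / 76.5 = 0.0294
  spherical: (53 − 51)² / 51 = 0.0784
  elongated: (8 − 8.5)² / 8.5 = 0.0294
χ² = 0.0294 + 0.0784 + 0.0294 = 0.1372 ≈ 0.137
Degrees of freedom = 3 − 1 = 2; critical value at α = 0.05 is 5.991.
Since 0.137 < 5.991, we fail to reject the null hypothesis — the data are consistent with the 9:6:1 ratio.

0.137; consistent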